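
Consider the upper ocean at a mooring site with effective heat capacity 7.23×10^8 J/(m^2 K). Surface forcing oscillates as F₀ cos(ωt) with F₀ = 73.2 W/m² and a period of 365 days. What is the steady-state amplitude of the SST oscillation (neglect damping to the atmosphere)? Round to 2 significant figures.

Areal heat capacity C = 7.23×10^8 J/(m^2 K) (given).
Angular frequency ω = 2π / T = 2π / 3.15×10^7 s = 1.99×10^-7 s⁻¹.
Cω = 7.23×10^8 × 1.99×10^-7 = 144 W/(m²·K).
Amplitude A = F₀ / (Cω) = 73.2 / 144 = 0.508 K.

0.51 K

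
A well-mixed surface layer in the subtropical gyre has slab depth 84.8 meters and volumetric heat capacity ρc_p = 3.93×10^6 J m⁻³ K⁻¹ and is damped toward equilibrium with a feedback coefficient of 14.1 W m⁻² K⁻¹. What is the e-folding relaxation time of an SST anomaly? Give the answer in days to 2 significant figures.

270 days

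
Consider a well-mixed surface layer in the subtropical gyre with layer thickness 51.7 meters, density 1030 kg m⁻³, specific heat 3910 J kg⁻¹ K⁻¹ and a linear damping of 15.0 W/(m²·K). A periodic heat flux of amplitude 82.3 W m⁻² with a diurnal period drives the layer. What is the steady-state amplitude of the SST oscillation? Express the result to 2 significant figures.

0.0054 K

Areal heat capacity C = ρ c_p D = 1030 × 3910 × 51.7 = 2.08×10^8 J/(m^2 K).
Angular frequency ω = 2π / T = 2π / 86400 s = 7.27×10^-5 s⁻¹.
√((Cω)² + λ²) = √((15100)² + 15.0²) = 15100 W/(m²·K).
Amplitude A = F₀ / √((Cω)²+λ²) = 82.3 / 15100 = 0.00544 K.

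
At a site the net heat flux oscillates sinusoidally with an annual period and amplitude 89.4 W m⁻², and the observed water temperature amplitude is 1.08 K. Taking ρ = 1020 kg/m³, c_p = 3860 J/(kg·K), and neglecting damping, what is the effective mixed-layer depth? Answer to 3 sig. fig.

106 m

ω = 2π / 3.15×10^7 s = 1.99×10^-7 s⁻¹.
Required C = F₀ / (A ω) = 89.4 / (1.08 × 1.99×10^-7) = 4.15×10^8 J/(m²·K).
D = C / (ρ c_p) = 4.15×10^8 / (1020 × 3860) = 106 m.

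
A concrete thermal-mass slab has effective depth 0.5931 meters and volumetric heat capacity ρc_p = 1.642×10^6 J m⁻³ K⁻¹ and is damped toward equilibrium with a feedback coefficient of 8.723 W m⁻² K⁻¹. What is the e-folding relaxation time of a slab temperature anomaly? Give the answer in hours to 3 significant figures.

31.0 hours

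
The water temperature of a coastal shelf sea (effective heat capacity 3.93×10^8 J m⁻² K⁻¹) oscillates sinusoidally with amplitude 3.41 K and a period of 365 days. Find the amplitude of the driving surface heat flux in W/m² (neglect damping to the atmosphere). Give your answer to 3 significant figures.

267

Areal heat capacity C = 3.93×10^8 J m⁻² K⁻¹ (given).
ω = 2π / 3.15×10^7 s = 1.99×10^-7 s⁻¹.
Cω = 3.93×10^8 × 1.99×10^-7 = 78.3 W/(m²·K).
F₀ = A × Cω = 3.41 × 78.3 = 267 W/m².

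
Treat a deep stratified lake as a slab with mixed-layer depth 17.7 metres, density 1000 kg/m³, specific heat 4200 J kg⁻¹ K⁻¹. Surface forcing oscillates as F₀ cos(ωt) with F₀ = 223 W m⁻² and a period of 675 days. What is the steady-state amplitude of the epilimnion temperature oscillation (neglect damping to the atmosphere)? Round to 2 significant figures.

28 K

Areal heat capacity C = ρ c_p D = 1000 × 4200 × 17.7 = 7.43×10^7 J/(m^2 K).
Angular frequency ω = 2π / T = 2π / 5.83×10^7 s = 1.08×10^-7 s⁻¹.
Cω = 7.43×10^7 × 1.08×10^-7 = 8.01 W/(m²·K).
Amplitude A = F₀ / (Cω) = 223 / 8.01 = 27.8 K.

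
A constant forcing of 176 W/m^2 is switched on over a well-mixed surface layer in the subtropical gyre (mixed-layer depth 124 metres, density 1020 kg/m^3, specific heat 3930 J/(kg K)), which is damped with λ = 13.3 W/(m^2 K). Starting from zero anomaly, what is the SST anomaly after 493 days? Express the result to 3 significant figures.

9.00 K

Areal heat capacity C = ρ c_p D = 1020 × 3930 × 124 = 4.97×10^8 J/(m²·K).
τ = C / λ = 4.97×10^8 / 13.3 = 3.74×10^7 s.
Equilibrium anomaly ΔT_eq = F / λ = 176 / 13.3 = 13.2 K.
t = 493 days = 4.26×10^7 s, so t/τ = 1.14.
ΔT(t) = ΔT_eq (1 − e^(−t/τ)) = 13.2 × (1 − e^−1.14) = 9.00 K.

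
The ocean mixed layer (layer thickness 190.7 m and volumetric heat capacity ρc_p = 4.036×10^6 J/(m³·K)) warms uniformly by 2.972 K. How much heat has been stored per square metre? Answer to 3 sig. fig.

Areal heat capacity C = ρc_p × D = 4.036×10^6 × 190.7 = 7.70×10^8 J/(m^2 K).
ΔQ = C ΔT = 7.70×10^8 × 2.972 = 2.29×10^9 J/m².

2.29×10^9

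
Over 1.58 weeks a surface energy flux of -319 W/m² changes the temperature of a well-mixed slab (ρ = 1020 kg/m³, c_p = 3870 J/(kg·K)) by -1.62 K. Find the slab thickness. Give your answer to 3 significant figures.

Heat input Q = F Δt = -319 × 9.56×10^5 s = -3.05×10^8 J/m².
Required areal heat capacity C = Q / ΔT = 1.88×10^8 J/(m²·K).
Depth D = C / (ρ c_p) = 1.88×10^8 / (1020 × 3870) = 47.7 m.

47.7 m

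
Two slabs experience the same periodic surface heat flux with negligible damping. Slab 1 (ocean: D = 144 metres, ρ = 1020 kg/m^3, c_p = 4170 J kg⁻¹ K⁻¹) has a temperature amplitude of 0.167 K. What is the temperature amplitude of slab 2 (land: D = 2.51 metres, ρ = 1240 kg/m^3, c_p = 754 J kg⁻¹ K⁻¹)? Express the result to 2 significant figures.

44 K

C_ocean = 6.12×10^8 J/(m²·K); C_land = 2.35×10^6 J/(m²·K).
A ∝ 1/C ⇒ A_land = A_ocean × C_ocean/C_land = 0.167 × 261 = 43.6 K.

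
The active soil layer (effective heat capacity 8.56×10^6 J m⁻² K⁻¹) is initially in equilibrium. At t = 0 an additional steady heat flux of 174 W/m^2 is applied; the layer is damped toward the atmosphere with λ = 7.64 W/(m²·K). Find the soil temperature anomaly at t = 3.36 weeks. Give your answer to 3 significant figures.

Areal heat capacity C = 8.56×10^6 J m⁻² K⁻¹ (given).
τ = C / λ = 8.56×10^6 / 7.64 = 1.12×10^6 s.
Equilibrium anomaly ΔT_eq = F / λ = 174 / 7.64 = 22.8 K.
t = 3.36 weeks = 2.03×10^6 s, so t/τ = 1.81.
ΔT(t) = ΔT_eq (1 − e^(−t/τ)) = 22.8 × (1 − e^−1.81) = 19.1 K.

19.1 K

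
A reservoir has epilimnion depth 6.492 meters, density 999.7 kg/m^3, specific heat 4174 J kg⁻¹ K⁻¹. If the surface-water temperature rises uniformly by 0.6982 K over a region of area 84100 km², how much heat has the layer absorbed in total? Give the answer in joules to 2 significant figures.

1.6×10^18 J

Areal heat capacity C = ρ c_p D = 999.7 × 4174 × 6.492 = 2.71×10^7 J/(m²·K).
Heat per unit area: q = C ΔT = 2.71×10^7 × 0.6982 = 1.89×10^7 J/m².
Total heat: Q = q × A = 1.89×10^7 × (84100 × 10⁶ m²) = 1.59×10^18 J.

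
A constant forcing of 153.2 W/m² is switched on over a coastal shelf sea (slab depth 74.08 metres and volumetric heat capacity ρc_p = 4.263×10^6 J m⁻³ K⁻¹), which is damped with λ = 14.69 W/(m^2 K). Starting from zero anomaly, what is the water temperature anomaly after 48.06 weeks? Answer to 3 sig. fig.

7.73 K

Areal heat capacity C = ρc_p × D = 4.263×10^6 × 74.08 = 3.16×10^8 J m⁻² K⁻¹.
τ = C / λ = 3.16×10^8 / 14.69 = 2.15×10^7 s.
Equilibrium anomaly ΔT_eq = F / λ = 153.2 / 14.69 = 10.4 K.
t = 48.06 weeks = 2.91×10^7 s, so t/τ = 1.35.
ΔT(t) = ΔT_eq (1 − e^(−t/τ)) = 10.4 × (1 − e^−1.35) = 7.73 K.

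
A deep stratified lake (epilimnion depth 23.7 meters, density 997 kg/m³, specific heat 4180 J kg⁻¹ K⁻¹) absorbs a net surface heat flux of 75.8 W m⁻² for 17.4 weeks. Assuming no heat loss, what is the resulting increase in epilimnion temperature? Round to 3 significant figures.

Areal heat capacity C = ρ c_p D = 997 × 4180 × 23.7 = 9.88×10^7 J m⁻² K⁻¹.
Net heat input Q = F Δt = 75.8 × (17.4 weeks × 6.048×10^5 s/week) = 7.98×10^8 J/m².
ΔT = Q / C = 7.98×10^8 / 9.88×10^7 = 8.08 K.

8.08 K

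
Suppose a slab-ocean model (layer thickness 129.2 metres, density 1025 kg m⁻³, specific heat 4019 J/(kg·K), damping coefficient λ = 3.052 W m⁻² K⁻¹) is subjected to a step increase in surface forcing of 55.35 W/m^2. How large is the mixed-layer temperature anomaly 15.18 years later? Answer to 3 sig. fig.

Areal heat capacity C = ρ c_p D = 1025 × 4019 × 129.2 = 5.32×10^8 J/(m²·K).
τ = C / λ = 5.32×10^8 / 3.052 = 1.74×10^8 s.
Equilibrium anomaly ΔT_eq = F / λ = 55.35 / 3.052 = 18.1 K.
t = 15.18 years = 4.79×10^8 s, so t/τ = 2.75.
ΔT(t) = ΔT_eq (1 − e^(−t/τ)) = 18.1 × (1 − e^−2.75) = 17.0 K.

17.0 K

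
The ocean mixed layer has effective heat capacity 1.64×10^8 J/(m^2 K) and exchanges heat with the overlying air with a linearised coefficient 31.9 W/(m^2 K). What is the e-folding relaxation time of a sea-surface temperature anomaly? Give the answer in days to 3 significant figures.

Areal heat capacity C = 1.64×10^8 J/(m^2 K) (given).
Relaxation time τ = C / λ = 1.64×10^8 / 31.9 = 5.14×10^6 s.
In days: 5.14×10^6 s / (86400 s/day) = 59.5 days.

59.5 days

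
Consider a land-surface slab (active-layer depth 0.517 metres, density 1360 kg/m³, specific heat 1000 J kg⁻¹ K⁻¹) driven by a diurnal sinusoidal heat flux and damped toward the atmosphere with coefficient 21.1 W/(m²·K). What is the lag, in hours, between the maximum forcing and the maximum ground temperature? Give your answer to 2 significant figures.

Areal heat capacity C = ρ c_p D = 1360 × 1000 × 0.517 = 7.03×10^5 J/(m²·K).
ω = 2π / 86400 s = 7.27×10^-5 s⁻¹.
Phase lag φ = arctan(Cω/λ) = arctan(51.1/21.1) = 1.18 rad.
Time lag = φ / ω = 1.18 / 7.27×10^-5 = 16200 s = 4.51 hours.

4.5 hours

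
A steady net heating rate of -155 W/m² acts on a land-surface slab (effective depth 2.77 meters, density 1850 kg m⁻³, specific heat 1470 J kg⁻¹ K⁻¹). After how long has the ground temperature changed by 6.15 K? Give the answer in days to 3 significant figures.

3.46 days

Areal heat capacity C = ρ c_p D = 1850 × 1470 × 2.77 = 7.53×10^6 J/(m²·K).
Time required: Δt = C ΔT / F = 7.53×10^6 × -6.15 / -155 = 2.99×10^5 s.
In days: 2.99×10^5 s / (86400 s/day) = 3.46 days.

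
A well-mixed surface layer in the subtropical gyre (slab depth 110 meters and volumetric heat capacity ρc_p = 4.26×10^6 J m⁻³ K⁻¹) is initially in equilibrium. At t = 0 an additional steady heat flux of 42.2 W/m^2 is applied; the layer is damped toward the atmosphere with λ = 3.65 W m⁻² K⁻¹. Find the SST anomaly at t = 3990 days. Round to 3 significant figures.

Areal heat capacity C = ρc_p × D = 4.26×10^6 × 110 = 4.69×10^8 J/(m^2 K).
τ = C / λ = 4.69×10^8 / 3.65 = 1.28×10^8 s.
Equilibrium anomaly ΔT_eq = F / λ = 42.2 / 3.65 = 11.6 K.
t = 3990 days = 3.45×10^8 s, so t/τ = 2.69.
ΔT(t) = ΔT_eq (1 − e^(−t/τ)) = 11.6 × (1 − e^−2.69) = 10.8 K.

10.8 K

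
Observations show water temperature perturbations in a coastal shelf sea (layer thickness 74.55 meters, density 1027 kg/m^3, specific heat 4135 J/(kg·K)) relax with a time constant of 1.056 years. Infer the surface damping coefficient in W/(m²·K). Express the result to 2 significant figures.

Areal heat capacity C = ρ c_p D = 1027 × 4135 × 74.55 = 3.17×10^8 J/(m²·K).
τ = 1.056 years = 3.33×10^7 s.
λ = C / τ = 3.17×10^8 / 3.33×10^7 = 9.50 W/(m²·K).

9.5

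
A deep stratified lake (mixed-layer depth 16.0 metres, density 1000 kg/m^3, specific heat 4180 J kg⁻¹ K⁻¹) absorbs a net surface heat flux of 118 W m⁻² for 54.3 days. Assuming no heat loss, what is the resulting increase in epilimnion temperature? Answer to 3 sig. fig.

Areal heat capacity C = ρ c_p D = 1000 × 4180 × 16.0 = 6.69×10^7 J m⁻² K⁻¹.
Net heat input Q = F Δt = 118 × (54.3 days × 86400 s/day) = 5.54×10^8 J/m².
ΔT = Q / C = 5.54×10^8 / 6.69×10^7 = 8.28 K.

8.28 K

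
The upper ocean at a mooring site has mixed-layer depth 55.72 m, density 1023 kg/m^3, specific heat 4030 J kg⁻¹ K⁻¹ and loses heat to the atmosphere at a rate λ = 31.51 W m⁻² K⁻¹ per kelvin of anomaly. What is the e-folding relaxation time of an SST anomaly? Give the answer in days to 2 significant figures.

84 days

Areal heat capacity C = ρ c_p D = 1023 × 4030 × 55.72 = 2.30×10^8 J m⁻² K⁻¹.
Relaxation time τ = C / λ = 2.30×10^8 / 31.51 = 7.29×10^6 s.
In days: 7.29×10^6 s / (86400 s/day) = 84.4 days.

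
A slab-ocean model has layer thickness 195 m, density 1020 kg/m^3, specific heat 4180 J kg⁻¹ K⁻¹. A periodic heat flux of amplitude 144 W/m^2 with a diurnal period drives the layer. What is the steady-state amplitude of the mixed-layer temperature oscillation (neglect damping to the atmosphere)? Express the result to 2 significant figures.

0.0024 K

Areal heat capacity C = ρ c_p D = 1020 × 4180 × 195 = 8.31×10^8 J m⁻² K⁻¹.
Angular frequency ω = 2π / T = 2π / 86400 s = 7.27×10^-5 s⁻¹.
Cω = 8.31×10^8 × 7.27×10^-5 = 60500 W/(m²·K).
Amplitude A = F₀ / (Cω) = 144 / 60500 = 0.00238 K.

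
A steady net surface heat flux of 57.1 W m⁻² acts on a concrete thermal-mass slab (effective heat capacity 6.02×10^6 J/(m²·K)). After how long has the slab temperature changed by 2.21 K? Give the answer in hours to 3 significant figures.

64.7 hours

Areal heat capacity C = 6.02×10^6 J/(m²·K) (given).
Time required: Δt = C ΔT / F = 6.02×10^6 × 2.21 / 57.1 = 2.33×10^5 s.
In hours: 2.33×10^5 s / (3600 s/hour) = 64.7 hours.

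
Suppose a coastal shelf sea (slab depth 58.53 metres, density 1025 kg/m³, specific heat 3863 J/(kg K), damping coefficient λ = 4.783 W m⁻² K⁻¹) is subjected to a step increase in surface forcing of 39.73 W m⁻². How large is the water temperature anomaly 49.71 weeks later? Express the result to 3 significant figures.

3.84 K

Areal heat capacity C = ρ c_p D = 1025 × 3863 × 58.53 = 2.32×10^8 J/(m^2 K).
τ = C / λ = 2.32×10^8 / 4.783 = 4.85×10^7 s.
Equilibrium anomaly ΔT_eq = F / λ = 39.73 / 4.783 = 8.31 K.
t = 49.71 weeks = 3.01×10^7 s, so t/τ = 0.620.
ΔT(t) = ΔT_eq (1 − e^(−t/τ)) = 8.31 × (1 − e^−0.620) = 3.84 K.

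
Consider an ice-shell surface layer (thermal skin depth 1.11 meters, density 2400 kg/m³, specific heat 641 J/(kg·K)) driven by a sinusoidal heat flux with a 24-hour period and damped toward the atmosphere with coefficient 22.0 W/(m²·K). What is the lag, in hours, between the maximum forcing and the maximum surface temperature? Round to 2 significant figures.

5.3 hours

Areal heat capacity C = ρ c_p D = 2400 × 641 × 1.11 = 1.71×10^6 J m⁻² K⁻¹.
ω = 2π / 86400 s = 7.27×10^-5 s⁻¹.
Phase lag φ = arctan(Cω/λ) = arctan(124/22.0) = 1.40 rad.
Time lag = φ / ω = 1.40 / 7.27×10^-5 = 19200 s = 5.33 hours.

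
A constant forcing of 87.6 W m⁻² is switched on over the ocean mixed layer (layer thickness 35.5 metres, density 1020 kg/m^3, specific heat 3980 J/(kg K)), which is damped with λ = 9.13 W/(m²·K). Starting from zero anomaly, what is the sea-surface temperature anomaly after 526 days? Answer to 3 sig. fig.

Areal heat capacity C = ρ c_p D = 1020 × 3980 × 35.5 = 1.44×10^8 J/(m²·K).
τ = C / λ = 1.44×10^8 / 9.13 = 1.58×10^7 s.
Equilibrium anomaly ΔT_eq = F / λ = 87.6 / 9.13 = 9.59 K.
t = 526 days = 4.54×10^7 s, so t/τ = 2.88.
ΔT(t) = ΔT_eq (1 − e^(−t/τ)) = 9.59 × (1 − e^−2.88) = 9.06 K.

9.06 K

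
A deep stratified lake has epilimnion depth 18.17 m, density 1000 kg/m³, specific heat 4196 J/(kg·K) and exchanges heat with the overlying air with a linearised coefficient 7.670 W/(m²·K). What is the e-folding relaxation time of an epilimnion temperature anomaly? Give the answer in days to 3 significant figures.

115 days

Areal heat capacity C = ρ c_p D = 1000 × 4196 × 18.17 = 7.62×10^7 J/(m^2 K).
Relaxation time τ = C / λ = 7.62×10^7 / 7.670 = 9.94×10^6 s.
In days: 9.94×10^6 s / (86400 s/day) = 115 days.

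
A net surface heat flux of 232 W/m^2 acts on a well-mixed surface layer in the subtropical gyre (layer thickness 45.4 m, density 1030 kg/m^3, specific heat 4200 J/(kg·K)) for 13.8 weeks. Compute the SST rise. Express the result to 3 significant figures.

9.86 K

Areal heat capacity C = ρ c_p D = 1030 × 4200 × 45.4 = 1.96×10^8 J m⁻² K⁻¹.
Net heat input Q = F Δt = 232 × (13.8 weeks × 6.048×10^5 s/week) = 1.94×10^9 J/m².
ΔT = Q / C = 1.94×10^9 / 1.96×10^8 = 9.86 K.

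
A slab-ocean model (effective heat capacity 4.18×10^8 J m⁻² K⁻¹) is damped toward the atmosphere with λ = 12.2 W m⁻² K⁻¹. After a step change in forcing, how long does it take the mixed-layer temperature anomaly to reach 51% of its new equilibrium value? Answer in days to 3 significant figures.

283 days

Areal heat capacity C = 4.18×10^8 J m⁻² K⁻¹ (given).
τ = C / λ = 4.18×10^8 / 12.2 = 3.43×10^7 s.
Fraction reached: 1 − e^(−t/τ) = 0.51 ⇒ t = −τ ln(1 − 0.51) = τ × 0.713.
t = 2.44×10^7 s = 283 days.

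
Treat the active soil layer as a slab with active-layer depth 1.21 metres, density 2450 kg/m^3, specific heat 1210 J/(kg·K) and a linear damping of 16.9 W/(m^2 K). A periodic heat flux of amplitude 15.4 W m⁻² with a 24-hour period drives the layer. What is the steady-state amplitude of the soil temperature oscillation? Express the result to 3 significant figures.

0.0589 K

Areal heat capacity C = ρ c_p D = 2450 × 1210 × 1.21 = 3.59×10^6 J m⁻² K⁻¹.
Angular frequency ω = 2π / T = 2π / 86400 s = 7.27×10^-5 s⁻¹.
√((Cω)² + λ²) = √((261)² + 16.9²) = 261 W/(m²·K).
Amplitude A = F₀ / √((Cω)²+λ²) = 15.4 / 261 = 0.0589 K.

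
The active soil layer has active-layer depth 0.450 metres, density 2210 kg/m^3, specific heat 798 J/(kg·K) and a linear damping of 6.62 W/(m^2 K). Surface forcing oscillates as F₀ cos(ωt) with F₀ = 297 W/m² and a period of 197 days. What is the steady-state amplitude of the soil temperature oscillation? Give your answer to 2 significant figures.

45 K

Areal heat capacity C = ρ c_p D = 2210 × 798 × 0.450 = 7.94×10^5 J/(m^2 K).
Angular frequency ω = 2π / T = 2π / 1.70×10^7 s = 3.69×10^-7 s⁻¹.
√((Cω)² + λ²) = √((0.293)² + 6.62²) = 6.63 W/(m²·K).
Amplitude A = F₀ / √((Cω)²+λ²) = 297 / 6.63 = 44.8 K.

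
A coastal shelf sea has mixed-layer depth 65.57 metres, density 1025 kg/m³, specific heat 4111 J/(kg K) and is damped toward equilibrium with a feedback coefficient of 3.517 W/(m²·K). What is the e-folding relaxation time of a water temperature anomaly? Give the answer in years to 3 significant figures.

2.49 years

Areal heat capacity C = ρ c_p D = 1025 × 4111 × 65.57 = 2.76×10^8 J/(m²·K).
Relaxation time τ = C / λ = 2.76×10^8 / 3.517 = 7.86×10^7 s.
In years: 7.86×10^7 s / (3.156×10^7 s/year) = 2.49 years.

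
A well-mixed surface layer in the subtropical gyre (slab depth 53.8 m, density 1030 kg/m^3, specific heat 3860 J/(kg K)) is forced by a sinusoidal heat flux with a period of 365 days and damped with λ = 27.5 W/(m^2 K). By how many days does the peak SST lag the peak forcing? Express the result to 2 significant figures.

58 days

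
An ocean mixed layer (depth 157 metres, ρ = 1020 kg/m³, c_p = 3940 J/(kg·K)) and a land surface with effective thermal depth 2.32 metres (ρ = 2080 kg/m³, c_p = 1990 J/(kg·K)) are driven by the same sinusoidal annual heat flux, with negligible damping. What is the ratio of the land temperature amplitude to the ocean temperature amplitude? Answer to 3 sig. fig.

C_ocean = 1020 × 3940 × 157 = 6.31×10^8 J/(m²·K).
C_land = 2080 × 1990 × 2.32 = 9.60×10^6 J/(m²·K).
Undamped amplitude ∝ 1/C, so A_land/A_ocean = C_ocean/C_land = 65.7.

65.7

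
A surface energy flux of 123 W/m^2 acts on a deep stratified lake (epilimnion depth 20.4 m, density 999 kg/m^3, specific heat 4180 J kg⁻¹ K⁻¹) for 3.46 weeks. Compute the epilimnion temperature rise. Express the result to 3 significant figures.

Areal heat capacity C = ρ c_p D = 999 × 4180 × 20.4 = 8.52×10^7 J/(m²·K).
Net heat input Q = F Δt = 123 × (3.46 weeks × 6.048×10^5 s/week) = 2.57×10^8 J/m².
ΔT = Q / C = 2.57×10^8 / 8.52×10^7 = 3.02 K.

3.02 K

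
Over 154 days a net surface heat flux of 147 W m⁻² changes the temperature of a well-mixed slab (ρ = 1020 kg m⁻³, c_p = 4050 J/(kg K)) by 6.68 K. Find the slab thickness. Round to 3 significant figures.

70.9 m

Heat input Q = F Δt = 147 × 1.33×10^7 s = 1.96×10^9 J/m².
Required areal heat capacity C = Q / ΔT = 2.93×10^8 J/(m²·K).
Depth D = C / (ρ c_p) = 2.93×10^8 / (1020 × 4050) = 70.9 m.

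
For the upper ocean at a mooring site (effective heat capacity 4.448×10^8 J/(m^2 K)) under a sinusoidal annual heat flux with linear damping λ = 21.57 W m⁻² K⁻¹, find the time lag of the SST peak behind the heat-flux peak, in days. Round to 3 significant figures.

Areal heat capacity C = 4.448×10^8 J/(m^2 K) (given).
ω = 2π / 3.15×10^7 s = 1.99×10^-7 s⁻¹.
Phase lag φ = arctan(Cω/λ) = arctan(88.6/21.57) = 1.33 rad.
Time lag = φ / ω = 1.33 / 1.99×10^-7 = 6.69×10^6 s = 77.4 days.

77.4 days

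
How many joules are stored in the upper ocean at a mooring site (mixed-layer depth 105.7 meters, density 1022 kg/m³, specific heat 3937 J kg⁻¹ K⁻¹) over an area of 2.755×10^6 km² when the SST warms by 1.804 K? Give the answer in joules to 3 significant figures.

2.11×10^21 J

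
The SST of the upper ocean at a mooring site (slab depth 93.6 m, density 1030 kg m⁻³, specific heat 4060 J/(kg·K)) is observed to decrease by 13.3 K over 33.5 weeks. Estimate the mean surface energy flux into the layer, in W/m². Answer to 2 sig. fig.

-260

Areal heat capacity C = ρ c_p D = 1030 × 4060 × 93.6 = 3.91×10^8 J/(m²·K).
Required heat per unit area: Q = C ΔT = 3.91×10^8 × -13.3 = -5.21×10^9 J/m².
Flux F = Q / Δt = -5.21×10^9 / 2.03×10^7 s = -257 W/m².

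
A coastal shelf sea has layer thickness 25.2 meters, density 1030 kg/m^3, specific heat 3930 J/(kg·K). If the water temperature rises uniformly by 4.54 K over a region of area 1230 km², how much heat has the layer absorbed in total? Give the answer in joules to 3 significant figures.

5.70×10^17 J

Areal heat capacity C = ρ c_p D = 1030 × 3930 × 25.2 = 1.02×10^8 J/(m²·K).
Heat per unit area: q = C ΔT = 1.02×10^8 × 4.54 = 4.63×10^8 J/m².
Total heat: Q = q × A = 4.63×10^8 × (1230 × 10⁶ m²) = 5.70×10^17 J.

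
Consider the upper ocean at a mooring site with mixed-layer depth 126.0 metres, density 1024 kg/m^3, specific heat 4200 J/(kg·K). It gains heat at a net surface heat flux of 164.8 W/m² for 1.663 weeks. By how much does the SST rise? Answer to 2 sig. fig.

Areal heat capacity C = ρ c_p D = 1024 × 4200 × 126.0 = 5.42×10^8 J/(m^2 K).
Net heat input Q = F Δt = 164.8 × (1.663 weeks × 6.048×10^5 s/week) = 1.66×10^8 J/m².
ΔT = Q / C = 1.66×10^8 / 5.42×10^8 = 0.306 K.

0.31 K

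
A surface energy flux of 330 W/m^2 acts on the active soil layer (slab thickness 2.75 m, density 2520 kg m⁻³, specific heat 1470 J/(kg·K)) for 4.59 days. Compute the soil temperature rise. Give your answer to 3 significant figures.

12.8 K

Areal heat capacity C = ρ c_p D = 2520 × 1470 × 2.75 = 1.02×10^7 J m⁻² K⁻¹.
Net heat input Q = F Δt = 330 × (4.59 days × 86400 s/day) = 1.31×10^8 J/m².
ΔT = Q / C = 1.31×10^8 / 1.02×10^7 = 12.8 K.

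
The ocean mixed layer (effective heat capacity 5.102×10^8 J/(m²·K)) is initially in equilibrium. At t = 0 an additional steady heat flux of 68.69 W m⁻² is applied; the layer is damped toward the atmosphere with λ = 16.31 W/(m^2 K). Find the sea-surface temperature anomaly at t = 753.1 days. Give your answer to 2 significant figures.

Areal heat capacity C = 5.102×10^8 J/(m²·K) (given).
τ = C / λ = 5.10×10^8 / 16.31 = 3.13×10^7 s.
Equilibrium anomaly ΔT_eq = F / λ = 68.69 / 16.31 = 4.21 K.
t = 753.1 days = 6.51×10^7 s, so t/τ = 2.08.
ΔT(t) = ΔT_eq (1 − e^(−t/τ)) = 4.21 × (1 − e^−2.08) = 3.69 K.

3.7 K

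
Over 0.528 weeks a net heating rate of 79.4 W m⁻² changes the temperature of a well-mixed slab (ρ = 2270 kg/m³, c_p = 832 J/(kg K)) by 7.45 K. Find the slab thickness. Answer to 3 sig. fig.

1.80 m

Heat input Q = F Δt = 79.4 × 3.19×10^5 s = 2.54×10^7 J/m².
Required areal heat capacity C = Q / ΔT = 3.40×10^6 J/(m²·K).
Depth D = C / (ρ c_p) = 3.40×10^6 / (2270 × 832) = 1.80 m.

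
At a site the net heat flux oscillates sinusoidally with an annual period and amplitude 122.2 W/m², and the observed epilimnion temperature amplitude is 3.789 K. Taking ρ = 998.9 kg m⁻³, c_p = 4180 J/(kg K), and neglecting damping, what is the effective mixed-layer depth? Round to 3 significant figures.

ω = 2π / 3.15×10^7 s = 1.99×10^-7 s⁻¹.
Required C = F₀ / (A ω) = 122.2 / (3.789 × 1.99×10^-7) = 1.62×10^8 J/(m²·K).
D = C / (ρ c_p) = 1.62×10^8 / (998.9 × 4180) = 38.8 m.

38.8 m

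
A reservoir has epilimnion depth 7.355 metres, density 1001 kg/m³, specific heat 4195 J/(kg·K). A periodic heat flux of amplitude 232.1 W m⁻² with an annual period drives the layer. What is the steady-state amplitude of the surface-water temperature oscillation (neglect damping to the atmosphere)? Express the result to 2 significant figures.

Areal heat capacity C = ρ c_p D = 1001 × 4195 × 7.355 = 3.09×10^7 J/(m^2 K).
Angular frequency ω = 2π / T = 2π / 3.15×10^7 s = 1.99×10^-7 s⁻¹.
Cω = 3.09×10^7 × 1.99×10^-7 = 6.15 W/(m²·K).
Amplitude A = F₀ / (Cω) = 232.1 / 6.15 = 37.7 K.

38 K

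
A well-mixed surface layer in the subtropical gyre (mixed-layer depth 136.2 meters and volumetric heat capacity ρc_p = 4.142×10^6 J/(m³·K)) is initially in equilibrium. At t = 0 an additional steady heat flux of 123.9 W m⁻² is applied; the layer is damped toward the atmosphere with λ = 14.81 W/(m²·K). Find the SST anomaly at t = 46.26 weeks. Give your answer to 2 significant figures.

Areal heat capacity C = ρc_p × D = 4.142×10^6 × 136.2 = 5.64×10^8 J/(m²·K).
τ = C / λ = 5.64×10^8 / 14.81 = 3.81×10^7 s.
Equilibrium anomaly ΔT_eq = F / λ = 123.9 / 14.81 = 8.37 K.
t = 46.26 weeks = 2.80×10^7 s, so t/τ = 0.734.
ΔT(t) = ΔT_eq (1 − e^(−t/τ)) = 8.37 × (1 − e^−0.734) = 4.35 K.

4.4 K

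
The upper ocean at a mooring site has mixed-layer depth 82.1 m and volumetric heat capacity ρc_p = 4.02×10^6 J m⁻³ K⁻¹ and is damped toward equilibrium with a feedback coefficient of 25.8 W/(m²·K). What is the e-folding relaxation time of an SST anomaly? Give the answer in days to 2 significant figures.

Areal heat capacity C = ρc_p × D = 4.02×10^6 × 82.1 = 3.30×10^8 J/(m²·K).
Relaxation time τ = C / λ = 3.30×10^8 / 25.8 = 1.28×10^7 s.
In days: 1.28×10^7 s / (86400 s/day) = 148 days.

150 days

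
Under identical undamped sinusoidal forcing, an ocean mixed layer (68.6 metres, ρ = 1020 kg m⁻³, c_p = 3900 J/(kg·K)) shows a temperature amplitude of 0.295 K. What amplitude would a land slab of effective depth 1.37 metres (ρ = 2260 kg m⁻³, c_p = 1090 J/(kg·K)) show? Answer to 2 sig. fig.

24 K

C_ocean = 2.73×10^8 J/(m²·K); C_land = 3.37×10^6 J/(m²·K).
A ∝ 1/C ⇒ A_land = A_ocean × C_ocean/C_land = 0.295 × 80.9 = 23.9 K.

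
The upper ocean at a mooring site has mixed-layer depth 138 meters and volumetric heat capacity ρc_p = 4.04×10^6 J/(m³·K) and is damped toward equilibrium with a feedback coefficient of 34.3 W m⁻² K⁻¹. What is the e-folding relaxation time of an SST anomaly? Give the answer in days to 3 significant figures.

Areal heat capacity C = ρc_p × D = 4.04×10^6 × 138 = 5.58×10^8 J/(m²·K).
Relaxation time τ = C / λ = 5.58×10^8 / 34.3 = 1.63×10^7 s.
In days: 1.63×10^7 s / (86400 s/day) = 188 days.

188 days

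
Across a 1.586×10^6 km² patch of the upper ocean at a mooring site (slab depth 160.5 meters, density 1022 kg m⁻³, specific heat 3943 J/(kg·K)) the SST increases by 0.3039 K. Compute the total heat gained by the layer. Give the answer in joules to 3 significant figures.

Areal heat capacity C = ρ c_p D = 1022 × 3943 × 160.5 = 6.47×10^8 J m⁻² K⁻¹.
Heat per unit area: q = C ΔT = 6.47×10^8 × 0.3039 = 1.97×10^8 J/m².
Total heat: Q = q × A = 1.97×10^8 × (1.586×10^6 × 10⁶ m²) = 3.12×10^20 J.

3.12×10^20 J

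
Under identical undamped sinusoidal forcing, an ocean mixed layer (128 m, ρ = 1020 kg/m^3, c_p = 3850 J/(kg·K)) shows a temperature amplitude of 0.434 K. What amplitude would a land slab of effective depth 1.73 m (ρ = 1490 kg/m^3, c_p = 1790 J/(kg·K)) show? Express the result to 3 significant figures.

47.3 K

C_ocean = 5.03×10^8 J/(m²·K); C_land = 4.61×10^6 J/(m²·K).
A ∝ 1/C ⇒ A_land = A_ocean × C_ocean/C_land = 0.434 × 109 = 47.3 K.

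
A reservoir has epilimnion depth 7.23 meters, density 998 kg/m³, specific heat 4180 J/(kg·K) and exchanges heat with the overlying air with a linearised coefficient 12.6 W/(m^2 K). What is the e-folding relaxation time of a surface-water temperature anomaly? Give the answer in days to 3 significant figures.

27.7 days

Areal heat capacity C = ρ c_p D = 998 × 4180 × 7.23 = 3.02×10^7 J m⁻² K⁻¹.
Relaxation time τ = C / λ = 3.02×10^7 / 12.6 = 2.39×10^6 s.
In days: 2.39×10^6 s / (86400 s/day) = 27.7 days.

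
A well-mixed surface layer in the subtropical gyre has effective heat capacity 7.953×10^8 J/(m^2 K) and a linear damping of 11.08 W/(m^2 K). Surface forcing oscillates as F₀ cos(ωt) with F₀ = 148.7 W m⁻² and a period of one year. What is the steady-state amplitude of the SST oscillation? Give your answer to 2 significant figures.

Areal heat capacity C = 7.953×10^8 J/(m^2 K) (given).
Angular frequency ω = 2π / T = 2π / 3.15×10^7 s = 1.99×10^-7 s⁻¹.
√((Cω)² + λ²) = √((158)² + 11.08²) = 159 W/(m²·K).
Amplitude A = F₀ / √((Cω)²+λ²) = 148.7 / 159 = 0.936 K.

0.94 K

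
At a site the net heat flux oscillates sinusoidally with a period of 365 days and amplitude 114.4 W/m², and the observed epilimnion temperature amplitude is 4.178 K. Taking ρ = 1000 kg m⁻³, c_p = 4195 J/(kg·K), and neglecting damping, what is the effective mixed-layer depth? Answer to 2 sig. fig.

ω = 2π / 3.15×10^7 s = 1.99×10^-7 s⁻¹.
Required C = F₀ / (A ω) = 114.4 / (4.178 × 1.99×10^-7) = 1.37×10^8 J/(m²·K).
D = C / (ρ c_p) = 1.37×10^8 / (1000 × 4195) = 32.8 m.

33 m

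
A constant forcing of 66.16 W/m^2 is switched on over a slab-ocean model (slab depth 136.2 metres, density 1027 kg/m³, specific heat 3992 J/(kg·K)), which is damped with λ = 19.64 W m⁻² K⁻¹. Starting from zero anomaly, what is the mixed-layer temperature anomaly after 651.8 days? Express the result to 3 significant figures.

Areal heat capacity C = ρ c_p D = 1027 × 3992 × 136.2 = 5.58×10^8 J/(m²·K).
τ = C / λ = 5.58×10^8 / 19.64 = 2.84×10^7 s.
Equilibrium anomaly ΔT_eq = F / λ = 66.16 / 19.64 = 3.37 K.
t = 651.8 days = 5.63×10^7 s, so t/τ = 1.98.
ΔT(t) = ΔT_eq (1 − e^(−t/τ)) = 3.37 × (1 − e^−1.98) = 2.90 K.

2.90 K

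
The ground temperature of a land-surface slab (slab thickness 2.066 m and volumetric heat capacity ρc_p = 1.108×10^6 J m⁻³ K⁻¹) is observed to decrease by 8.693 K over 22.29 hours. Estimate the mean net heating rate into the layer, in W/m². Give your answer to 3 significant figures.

-248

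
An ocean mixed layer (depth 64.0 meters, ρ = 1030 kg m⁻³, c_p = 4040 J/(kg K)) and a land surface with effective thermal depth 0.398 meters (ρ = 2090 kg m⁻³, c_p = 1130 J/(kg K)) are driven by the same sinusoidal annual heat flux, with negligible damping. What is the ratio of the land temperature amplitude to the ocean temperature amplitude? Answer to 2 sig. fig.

C_ocean = 1030 × 4040 × 64.0 = 2.66×10^8 J/(m²·K).
C_land = 2090 × 1130 × 0.398 = 9.40×10^5 J/(m²·K).
Undamped amplitude ∝ 1/C, so A_land/A_ocean = C_ocean/C_land = 283.

280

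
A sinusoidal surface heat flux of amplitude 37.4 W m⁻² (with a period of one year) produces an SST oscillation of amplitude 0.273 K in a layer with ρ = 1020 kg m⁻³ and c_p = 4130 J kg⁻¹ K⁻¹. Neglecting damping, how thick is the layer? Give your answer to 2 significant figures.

ω = 2π / 3.15×10^7 s = 1.99×10^-7 s⁻¹.
Required C = F₀ / (A ω) = 37.4 / (0.273 × 1.99×10^-7) = 6.88×10^8 J/(m²·K).
D = C / (ρ c_p) = 6.88×10^8 / (1020 × 4130) = 163 m.

160 m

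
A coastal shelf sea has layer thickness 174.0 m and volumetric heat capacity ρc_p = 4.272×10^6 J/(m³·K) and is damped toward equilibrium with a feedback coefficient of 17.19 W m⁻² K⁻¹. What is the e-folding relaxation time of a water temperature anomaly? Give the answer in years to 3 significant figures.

Areal heat capacity C = ρc_p × D = 4.272×10^6 × 174.0 = 7.43×10^8 J/(m²·K).
Relaxation time τ = C / λ = 7.43×10^8 / 17.19 = 4.32×10^7 s.
In years: 4.32×10^7 s / (3.156×10^7 s/year) = 1.37 years.

1.37 years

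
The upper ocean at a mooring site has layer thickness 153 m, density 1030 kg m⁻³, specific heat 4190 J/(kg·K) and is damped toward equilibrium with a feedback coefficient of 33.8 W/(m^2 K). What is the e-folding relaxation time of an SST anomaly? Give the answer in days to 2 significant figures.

230 days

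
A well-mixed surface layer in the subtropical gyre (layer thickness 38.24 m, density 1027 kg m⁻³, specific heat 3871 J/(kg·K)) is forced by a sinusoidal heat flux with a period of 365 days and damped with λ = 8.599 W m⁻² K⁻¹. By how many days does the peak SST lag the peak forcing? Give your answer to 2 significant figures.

Areal heat capacity C = ρ c_p D = 1027 × 3871 × 38.24 = 1.52×10^8 J m⁻² K⁻¹.
ω = 2π / 3.15×10^7 s = 1.99×10^-7 s⁻¹.
Phase lag φ = arctan(Cω/λ) = arctan(30.3/8.599) = 1.29 rad.
Time lag = φ / ω = 1.29 / 1.99×10^-7 = 6.50×10^6 s = 75.2 days.

75 days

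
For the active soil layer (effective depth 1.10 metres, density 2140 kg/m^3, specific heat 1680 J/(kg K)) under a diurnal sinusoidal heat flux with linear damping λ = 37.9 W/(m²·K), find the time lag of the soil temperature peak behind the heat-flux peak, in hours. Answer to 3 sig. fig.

Areal heat capacity C = ρ c_p D = 2140 × 1680 × 1.10 = 3.95×10^6 J/(m²·K).
ω = 2π / 86400 s = 7.27×10^-5 s⁻¹.
Phase lag φ = arctan(Cω/λ) = arctan(288/37.9) = 1.44 rad.
Time lag = φ / ω = 1.44 / 7.27×10^-5 = 19800 s = 5.50 hours.

5.50 hours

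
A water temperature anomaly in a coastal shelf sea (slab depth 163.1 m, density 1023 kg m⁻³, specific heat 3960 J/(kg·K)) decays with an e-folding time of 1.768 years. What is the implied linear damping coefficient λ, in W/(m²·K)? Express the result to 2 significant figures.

Areal heat capacity C = ρ c_p D = 1023 × 3960 × 163.1 = 6.61×10^8 J m⁻² K⁻¹.
τ = 1.768 years = 5.58×10^7 s.
λ = C / τ = 6.61×10^8 / 5.58×10^7 = 11.8 W/(m²·K).

12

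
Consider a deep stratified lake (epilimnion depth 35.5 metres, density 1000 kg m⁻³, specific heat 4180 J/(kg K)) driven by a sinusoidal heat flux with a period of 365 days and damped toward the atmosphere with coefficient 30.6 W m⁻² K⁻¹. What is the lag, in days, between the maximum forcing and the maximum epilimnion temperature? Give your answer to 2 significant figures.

Areal heat capacity C = ρ c_p D = 1000 × 4180 × 35.5 = 1.48×10^8 J/(m^2 K).
ω = 2π / 3.15×10^7 s = 1.99×10^-7 s⁻¹.
Phase lag φ = arctan(Cω/λ) = arctan(29.6/30.6) = 0.768 rad.
Time lag = φ / ω = 0.768 / 1.99×10^-7 = 3.86×10^6 s = 44.6 days.

45 days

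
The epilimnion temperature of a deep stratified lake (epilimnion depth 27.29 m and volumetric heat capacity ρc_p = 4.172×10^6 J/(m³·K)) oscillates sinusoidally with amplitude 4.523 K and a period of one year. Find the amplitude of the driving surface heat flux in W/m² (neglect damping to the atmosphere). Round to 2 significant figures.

100

Areal heat capacity C = ρc_p × D = 4.172×10^6 × 27.29 = 1.14×10^8 J/(m^2 K).
ω = 2π / 3.15×10^7 s = 1.99×10^-7 s⁻¹.
Cω = 1.14×10^8 × 1.99×10^-7 = 22.7 W/(m²·K).
F₀ = A × Cω = 4.523 × 22.7 = 103 W/m².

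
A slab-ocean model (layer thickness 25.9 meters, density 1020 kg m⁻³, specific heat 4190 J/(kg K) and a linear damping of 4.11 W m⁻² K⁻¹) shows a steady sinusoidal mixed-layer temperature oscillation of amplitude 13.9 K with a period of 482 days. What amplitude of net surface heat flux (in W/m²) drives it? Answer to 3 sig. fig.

Areal heat capacity C = ρ c_p D = 1020 × 4190 × 25.9 = 1.11×10^8 J/(m²·K).
ω = 2π / 4.16×10^7 s = 1.51×10^-7 s⁻¹.
√((Cω)² + λ²) = √((16.7)² + 4.11²) = 17.2 W/(m²·K).
F₀ = A × √((Cω)²+λ²) = 13.9 × 17.2 = 239 W/m².

239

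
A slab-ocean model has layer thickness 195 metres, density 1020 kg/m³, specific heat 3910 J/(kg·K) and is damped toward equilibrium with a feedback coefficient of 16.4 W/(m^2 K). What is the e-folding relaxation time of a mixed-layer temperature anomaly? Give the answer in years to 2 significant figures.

1.5 years

Areal heat capacity C = ρ c_p D = 1020 × 3910 × 195 = 7.78×10^8 J/(m^2 K).
Relaxation time τ = C / λ = 7.78×10^8 / 16.4 = 4.74×10^7 s.
In years: 4.74×10^7 s / (3.156×10^7 s/year) = 1.50 years.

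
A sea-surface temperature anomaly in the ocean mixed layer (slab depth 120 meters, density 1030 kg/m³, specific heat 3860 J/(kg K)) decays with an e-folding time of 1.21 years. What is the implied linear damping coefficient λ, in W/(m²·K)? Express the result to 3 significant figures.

Areal heat capacity C = ρ c_p D = 1030 × 3860 × 120 = 4.77×10^8 J/(m²·K).
τ = 1.21 years = 3.82×10^7 s.
λ = C / τ = 4.77×10^8 / 3.82×10^7 = 12.5 W/(m²·K).

12.5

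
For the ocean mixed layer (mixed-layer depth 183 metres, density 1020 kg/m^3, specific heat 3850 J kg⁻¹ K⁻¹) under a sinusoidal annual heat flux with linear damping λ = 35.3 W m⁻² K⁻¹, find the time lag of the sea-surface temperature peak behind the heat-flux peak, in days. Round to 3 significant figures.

77.2 days

Areal heat capacity C = ρ c_p D = 1020 × 3850 × 183 = 7.19×10^8 J/(m^2 K).
ω = 2π / 3.15×10^7 s = 1.99×10^-7 s⁻¹.
Phase lag φ = arctan(Cω/λ) = arctan(143/35.3) = 1.33 rad.
Time lag = φ / ω = 1.33 / 1.99×10^-7 = 6.67×10^6 s = 77.2 days.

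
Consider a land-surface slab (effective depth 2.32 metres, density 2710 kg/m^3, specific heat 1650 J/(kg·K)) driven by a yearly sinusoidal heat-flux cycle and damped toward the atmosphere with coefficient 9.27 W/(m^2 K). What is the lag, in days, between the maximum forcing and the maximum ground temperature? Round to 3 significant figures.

12.7 days

Areal heat capacity C = ρ c_p D = 2710 × 1650 × 2.32 = 1.04×10^7 J m⁻² K⁻¹.
ω = 2π / 3.15×10^7 s = 1.99×10^-7 s⁻¹.
Phase lag φ = arctan(Cω/λ) = arctan(2.07/9.27) = 0.219 rad.
Time lag = φ / ω = 0.219 / 1.99×10^-7 = 1.10×10^6 s = 12.7 days.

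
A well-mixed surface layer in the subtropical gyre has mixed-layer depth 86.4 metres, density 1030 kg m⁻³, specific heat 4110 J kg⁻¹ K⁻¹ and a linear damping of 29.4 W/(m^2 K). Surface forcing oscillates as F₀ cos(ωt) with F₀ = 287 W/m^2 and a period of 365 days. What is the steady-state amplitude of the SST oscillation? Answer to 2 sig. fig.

3.7 K

Areal heat capacity C = ρ c_p D = 1030 × 4110 × 86.4 = 3.66×10^8 J/(m²·K).
Angular frequency ω = 2π / T = 2π / 3.15×10^7 s = 1.99×10^-7 s⁻¹.
√((Cω)² + λ²) = √((72.9)² + 29.4²) = 78.6 W/(m²·K).
Amplitude A = F₀ / √((Cω)²+λ²) = 287 / 78.6 = 3.65 K.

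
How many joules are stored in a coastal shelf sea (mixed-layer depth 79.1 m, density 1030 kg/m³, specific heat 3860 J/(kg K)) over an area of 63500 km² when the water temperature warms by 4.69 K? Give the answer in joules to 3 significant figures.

9.37×10^19 J

Areal heat capacity C = ρ c_p D = 1030 × 3860 × 79.1 = 3.14×10^8 J m⁻² K⁻¹.
Heat per unit area: q = C ΔT = 3.14×10^8 × 4.69 = 1.47×10^9 J/m².
Total heat: Q = q × A = 1.47×10^9 × (63500 × 10⁶ m²) = 9.37×10^19 J.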